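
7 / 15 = 0.47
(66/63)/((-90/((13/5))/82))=-11726/4725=-2.48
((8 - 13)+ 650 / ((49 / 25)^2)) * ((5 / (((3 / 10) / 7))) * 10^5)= 657075000000 / 343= 1915670553.94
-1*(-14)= 14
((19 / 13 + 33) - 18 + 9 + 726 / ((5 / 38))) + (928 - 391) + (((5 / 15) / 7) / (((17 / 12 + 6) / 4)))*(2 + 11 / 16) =246214887 / 40495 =6080.13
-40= -40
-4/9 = -0.44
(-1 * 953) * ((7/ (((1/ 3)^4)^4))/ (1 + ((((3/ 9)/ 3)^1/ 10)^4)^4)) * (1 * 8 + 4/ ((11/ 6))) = -595976574777714494894298978720000000000000000/ 203832220773702510000000000000011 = -2923858517144.73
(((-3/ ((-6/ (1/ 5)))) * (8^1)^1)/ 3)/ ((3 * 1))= 4/ 45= 0.09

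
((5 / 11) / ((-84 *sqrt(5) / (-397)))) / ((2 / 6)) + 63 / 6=397 *sqrt(5) / 308 + 21 / 2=13.38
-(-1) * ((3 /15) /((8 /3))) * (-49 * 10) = -147 /4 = -36.75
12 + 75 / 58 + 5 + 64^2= 238629 / 58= 4114.29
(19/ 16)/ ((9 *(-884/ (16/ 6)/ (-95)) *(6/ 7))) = 12635/ 286416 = 0.04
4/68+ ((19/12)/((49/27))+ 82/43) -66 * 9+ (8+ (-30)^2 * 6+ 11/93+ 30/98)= 9169775071/1903524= 4817.26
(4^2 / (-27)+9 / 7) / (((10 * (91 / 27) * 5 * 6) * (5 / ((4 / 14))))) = 131 / 3344250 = 0.00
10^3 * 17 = 17000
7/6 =1.17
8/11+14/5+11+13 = 1514/55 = 27.53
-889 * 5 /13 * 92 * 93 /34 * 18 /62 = -5520690 /221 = -24980.50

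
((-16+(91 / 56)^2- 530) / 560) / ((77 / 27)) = -187785 / 551936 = -0.34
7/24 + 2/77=587/1848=0.32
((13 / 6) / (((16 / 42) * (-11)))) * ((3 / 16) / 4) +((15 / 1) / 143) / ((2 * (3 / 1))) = -989 / 146432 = -0.01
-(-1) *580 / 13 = 580 / 13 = 44.62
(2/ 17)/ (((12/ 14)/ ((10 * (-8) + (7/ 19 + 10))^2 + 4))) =12262411/ 18411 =666.04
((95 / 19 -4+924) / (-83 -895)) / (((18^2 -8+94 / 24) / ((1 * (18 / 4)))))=-8325 / 625757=-0.01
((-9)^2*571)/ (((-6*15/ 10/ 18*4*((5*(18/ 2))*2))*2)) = -5139/ 40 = -128.48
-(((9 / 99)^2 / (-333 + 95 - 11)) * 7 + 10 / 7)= -301241 / 210903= -1.43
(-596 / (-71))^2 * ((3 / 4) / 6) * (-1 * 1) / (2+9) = -44402 / 55451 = -0.80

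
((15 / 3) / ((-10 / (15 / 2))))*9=-135 / 4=-33.75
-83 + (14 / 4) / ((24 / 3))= -82.56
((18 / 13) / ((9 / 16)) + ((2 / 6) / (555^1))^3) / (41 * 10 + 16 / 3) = 147704148013 / 24921997805250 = 0.01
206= 206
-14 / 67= -0.21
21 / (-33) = -7 / 11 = -0.64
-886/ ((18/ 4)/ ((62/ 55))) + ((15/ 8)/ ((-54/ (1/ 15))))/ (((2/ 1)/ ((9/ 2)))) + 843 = 19674779/ 31680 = 621.05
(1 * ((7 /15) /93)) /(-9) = -7 /12555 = -0.00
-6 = -6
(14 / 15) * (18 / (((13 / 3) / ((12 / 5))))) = 3024 / 325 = 9.30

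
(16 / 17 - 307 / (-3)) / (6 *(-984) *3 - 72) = -5267 / 906984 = -0.01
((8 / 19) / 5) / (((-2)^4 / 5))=1 / 38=0.03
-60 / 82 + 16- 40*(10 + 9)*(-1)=775.27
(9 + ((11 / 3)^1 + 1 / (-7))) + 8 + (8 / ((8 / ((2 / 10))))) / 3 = 2162 / 105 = 20.59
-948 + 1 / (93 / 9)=-29385 / 31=-947.90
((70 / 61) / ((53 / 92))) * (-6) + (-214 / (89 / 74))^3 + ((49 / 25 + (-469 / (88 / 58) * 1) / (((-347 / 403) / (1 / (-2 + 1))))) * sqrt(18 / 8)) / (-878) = -8605769899151760451796467 / 1527644835088860400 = -5633357.77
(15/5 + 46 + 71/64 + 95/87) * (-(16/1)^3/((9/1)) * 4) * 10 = -729827840/783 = -932091.75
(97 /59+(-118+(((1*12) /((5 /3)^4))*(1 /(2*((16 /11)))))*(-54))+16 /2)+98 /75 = -60143567 /442500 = -135.92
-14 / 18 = -7 / 9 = -0.78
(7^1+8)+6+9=30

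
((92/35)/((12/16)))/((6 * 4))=46/315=0.15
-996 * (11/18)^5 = -13367233/157464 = -84.89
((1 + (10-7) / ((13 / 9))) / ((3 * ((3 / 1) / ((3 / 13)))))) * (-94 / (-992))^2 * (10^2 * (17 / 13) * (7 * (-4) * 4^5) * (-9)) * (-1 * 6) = -302827392000 / 2111317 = -143430.57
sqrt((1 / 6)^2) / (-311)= -1 / 1866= -0.00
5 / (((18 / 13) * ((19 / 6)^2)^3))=168480 / 47045881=0.00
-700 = -700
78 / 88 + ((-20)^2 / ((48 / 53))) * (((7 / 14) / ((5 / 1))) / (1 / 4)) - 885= -93383 / 132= -707.45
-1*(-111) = 111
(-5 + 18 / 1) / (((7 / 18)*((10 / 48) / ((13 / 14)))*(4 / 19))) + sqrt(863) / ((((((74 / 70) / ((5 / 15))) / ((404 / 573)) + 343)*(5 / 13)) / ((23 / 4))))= 16261*sqrt(863) / 377971 + 173394 / 245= 708.99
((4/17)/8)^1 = 1/34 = 0.03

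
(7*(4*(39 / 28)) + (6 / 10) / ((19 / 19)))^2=39204 / 25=1568.16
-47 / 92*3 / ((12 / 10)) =-235 / 184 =-1.28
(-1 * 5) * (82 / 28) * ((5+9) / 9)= -205 / 9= -22.78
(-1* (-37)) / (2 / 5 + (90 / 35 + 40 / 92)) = 29785 / 2742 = 10.86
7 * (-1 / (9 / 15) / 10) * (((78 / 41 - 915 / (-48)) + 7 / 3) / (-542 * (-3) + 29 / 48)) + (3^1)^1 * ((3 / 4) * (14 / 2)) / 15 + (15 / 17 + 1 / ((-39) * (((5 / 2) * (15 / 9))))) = 405263582149 / 212236709100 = 1.91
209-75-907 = -773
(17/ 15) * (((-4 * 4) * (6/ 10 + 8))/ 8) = -1462/ 75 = -19.49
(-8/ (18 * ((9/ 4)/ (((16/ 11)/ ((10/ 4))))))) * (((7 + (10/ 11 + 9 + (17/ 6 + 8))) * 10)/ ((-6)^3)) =0.15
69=69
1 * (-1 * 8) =-8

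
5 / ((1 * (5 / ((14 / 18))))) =7 / 9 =0.78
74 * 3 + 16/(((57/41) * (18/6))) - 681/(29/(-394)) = 47001616/4959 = 9478.04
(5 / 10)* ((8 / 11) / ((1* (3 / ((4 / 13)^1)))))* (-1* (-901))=14416 / 429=33.60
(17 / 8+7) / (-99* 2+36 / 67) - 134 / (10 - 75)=2.02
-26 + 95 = 69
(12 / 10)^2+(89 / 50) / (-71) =5023 / 3550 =1.41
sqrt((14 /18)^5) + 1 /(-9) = 0.42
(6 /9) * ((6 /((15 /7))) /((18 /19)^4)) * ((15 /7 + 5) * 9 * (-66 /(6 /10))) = -35838275 /2187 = -16386.96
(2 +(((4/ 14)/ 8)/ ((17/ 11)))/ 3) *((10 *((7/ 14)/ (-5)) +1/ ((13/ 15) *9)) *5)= -8.75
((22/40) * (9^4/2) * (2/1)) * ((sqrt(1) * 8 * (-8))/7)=-1154736/35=-32992.46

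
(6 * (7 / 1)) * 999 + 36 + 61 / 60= 2519701 / 60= 41995.02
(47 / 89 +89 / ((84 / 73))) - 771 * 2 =-10945811 / 7476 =-1464.13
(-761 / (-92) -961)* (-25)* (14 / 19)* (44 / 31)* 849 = 286500441150 / 13547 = 21148626.35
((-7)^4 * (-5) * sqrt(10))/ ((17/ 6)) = -72030 * sqrt(10)/ 17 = -13398.76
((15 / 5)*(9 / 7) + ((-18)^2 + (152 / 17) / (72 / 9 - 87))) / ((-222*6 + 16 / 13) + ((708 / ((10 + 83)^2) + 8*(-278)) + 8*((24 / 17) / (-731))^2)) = -1049011922078308383 / 11377507496970282640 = -0.09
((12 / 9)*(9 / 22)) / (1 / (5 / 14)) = 15 / 77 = 0.19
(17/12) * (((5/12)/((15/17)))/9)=289/3888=0.07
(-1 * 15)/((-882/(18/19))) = 15/931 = 0.02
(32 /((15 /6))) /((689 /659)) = 42176 /3445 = 12.24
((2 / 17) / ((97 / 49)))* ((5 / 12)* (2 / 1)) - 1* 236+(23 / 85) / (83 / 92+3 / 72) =-3036983899 / 12886935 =-235.66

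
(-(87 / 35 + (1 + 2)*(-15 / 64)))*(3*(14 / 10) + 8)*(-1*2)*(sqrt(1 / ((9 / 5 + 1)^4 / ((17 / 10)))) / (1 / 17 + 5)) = 1.43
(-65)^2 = 4225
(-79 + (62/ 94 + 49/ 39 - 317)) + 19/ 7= -5021665/ 12831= -391.37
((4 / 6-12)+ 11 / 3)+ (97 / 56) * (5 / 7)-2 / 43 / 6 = -108505 / 16856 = -6.44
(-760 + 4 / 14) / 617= -5318 / 4319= -1.23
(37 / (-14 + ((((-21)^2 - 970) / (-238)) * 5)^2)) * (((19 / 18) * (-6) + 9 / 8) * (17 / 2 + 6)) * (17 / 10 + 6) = -196.48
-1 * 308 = -308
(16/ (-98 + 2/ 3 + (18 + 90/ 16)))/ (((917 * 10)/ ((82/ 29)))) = -15744/ 235215085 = -0.00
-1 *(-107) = 107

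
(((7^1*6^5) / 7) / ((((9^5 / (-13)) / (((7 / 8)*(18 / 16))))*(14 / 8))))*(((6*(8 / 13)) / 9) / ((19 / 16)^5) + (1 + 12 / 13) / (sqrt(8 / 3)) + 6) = -1192368764 / 200564019 - 25*sqrt(6) / 54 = -7.08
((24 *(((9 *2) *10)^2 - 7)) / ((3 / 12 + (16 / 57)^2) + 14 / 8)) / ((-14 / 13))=-8209098846 / 23639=-347269.29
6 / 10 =3 / 5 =0.60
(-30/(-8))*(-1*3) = -45/4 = -11.25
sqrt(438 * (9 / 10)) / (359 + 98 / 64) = 96 * sqrt(1095) / 57685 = 0.06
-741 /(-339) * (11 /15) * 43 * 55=1285141 /339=3790.98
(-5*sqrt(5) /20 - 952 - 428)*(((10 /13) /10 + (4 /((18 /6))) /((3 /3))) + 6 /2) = -79120 /13 - 43*sqrt(5) /39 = -6088.62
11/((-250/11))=-121/250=-0.48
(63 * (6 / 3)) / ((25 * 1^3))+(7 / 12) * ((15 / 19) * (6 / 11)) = 55293 / 10450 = 5.29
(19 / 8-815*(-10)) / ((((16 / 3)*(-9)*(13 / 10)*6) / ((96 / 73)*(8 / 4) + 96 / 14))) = -4705085 / 22776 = -206.58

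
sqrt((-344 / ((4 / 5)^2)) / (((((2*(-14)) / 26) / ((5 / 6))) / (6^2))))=5*sqrt(117390) / 14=122.37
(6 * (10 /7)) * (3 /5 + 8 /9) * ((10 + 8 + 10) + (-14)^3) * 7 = -242629.33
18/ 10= 1.80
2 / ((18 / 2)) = 2 / 9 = 0.22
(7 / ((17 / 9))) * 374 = 1386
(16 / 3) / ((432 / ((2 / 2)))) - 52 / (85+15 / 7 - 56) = -14633 / 8829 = -1.66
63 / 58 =1.09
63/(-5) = -63/5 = -12.60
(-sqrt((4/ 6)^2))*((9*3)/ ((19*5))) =-18/ 95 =-0.19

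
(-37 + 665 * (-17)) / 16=-5671 / 8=-708.88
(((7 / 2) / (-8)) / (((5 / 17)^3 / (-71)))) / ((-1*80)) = -2441761 / 160000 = -15.26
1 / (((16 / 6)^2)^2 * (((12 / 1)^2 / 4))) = 9 / 16384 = 0.00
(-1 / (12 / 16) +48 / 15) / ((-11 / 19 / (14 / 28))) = -266 / 165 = -1.61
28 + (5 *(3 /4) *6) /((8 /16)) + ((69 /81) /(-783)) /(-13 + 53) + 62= 114161377 /845640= 135.00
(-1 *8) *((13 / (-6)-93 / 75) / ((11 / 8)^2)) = 14.41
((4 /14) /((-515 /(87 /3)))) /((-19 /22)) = 1276 /68495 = 0.02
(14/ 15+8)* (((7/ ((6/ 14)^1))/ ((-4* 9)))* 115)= -75509/ 162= -466.10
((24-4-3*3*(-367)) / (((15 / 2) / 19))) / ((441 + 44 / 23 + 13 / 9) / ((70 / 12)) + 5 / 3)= 20330114 / 187989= 108.15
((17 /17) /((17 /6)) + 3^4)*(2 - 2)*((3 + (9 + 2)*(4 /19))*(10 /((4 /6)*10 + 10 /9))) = 0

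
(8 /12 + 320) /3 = 962 /9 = 106.89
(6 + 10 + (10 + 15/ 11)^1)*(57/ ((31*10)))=17157/ 3410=5.03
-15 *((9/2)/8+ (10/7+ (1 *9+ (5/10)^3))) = -18675/112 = -166.74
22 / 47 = 0.47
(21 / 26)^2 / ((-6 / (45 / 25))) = -1323 / 6760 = -0.20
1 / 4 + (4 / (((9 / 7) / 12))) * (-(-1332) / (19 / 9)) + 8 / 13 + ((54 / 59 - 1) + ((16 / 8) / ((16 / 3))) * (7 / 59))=2746275269 / 116584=23556.19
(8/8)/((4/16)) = 4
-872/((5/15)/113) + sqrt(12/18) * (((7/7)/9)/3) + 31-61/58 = -17143527/58 + sqrt(6)/81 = -295578.02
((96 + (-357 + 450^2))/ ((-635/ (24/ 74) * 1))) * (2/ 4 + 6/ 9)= -120.51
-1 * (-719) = 719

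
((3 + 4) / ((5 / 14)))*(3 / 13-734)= -934822 / 65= -14381.88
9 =9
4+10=14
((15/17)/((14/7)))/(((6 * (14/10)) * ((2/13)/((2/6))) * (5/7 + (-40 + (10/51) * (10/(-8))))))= -13/4516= -0.00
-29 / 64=-0.45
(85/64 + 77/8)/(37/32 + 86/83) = 5.00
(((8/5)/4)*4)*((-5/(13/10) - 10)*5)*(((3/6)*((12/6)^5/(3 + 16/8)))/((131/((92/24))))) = -17664/1703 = -10.37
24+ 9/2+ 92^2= 16985/2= 8492.50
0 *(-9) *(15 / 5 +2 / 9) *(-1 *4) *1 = 0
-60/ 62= -30/ 31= -0.97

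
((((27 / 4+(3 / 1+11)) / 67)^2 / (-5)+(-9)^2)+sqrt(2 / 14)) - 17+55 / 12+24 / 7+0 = sqrt(7) / 7+542934551 / 7541520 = 72.37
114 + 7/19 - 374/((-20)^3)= 8695553/76000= 114.42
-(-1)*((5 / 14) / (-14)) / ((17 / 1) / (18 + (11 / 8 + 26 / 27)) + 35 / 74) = -812705 / 41697334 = -0.02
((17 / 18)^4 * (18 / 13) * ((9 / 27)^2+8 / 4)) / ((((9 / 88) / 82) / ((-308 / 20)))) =-110216483146 / 3838185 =-28715.78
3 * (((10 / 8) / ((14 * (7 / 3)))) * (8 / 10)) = 9 / 98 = 0.09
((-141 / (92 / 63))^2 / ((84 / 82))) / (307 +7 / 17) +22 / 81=71361310543 / 2388574656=29.88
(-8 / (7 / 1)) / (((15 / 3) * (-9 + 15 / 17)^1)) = 68 / 2415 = 0.03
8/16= 0.50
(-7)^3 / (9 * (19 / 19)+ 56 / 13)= -4459 / 173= -25.77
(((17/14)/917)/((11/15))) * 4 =510/70609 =0.01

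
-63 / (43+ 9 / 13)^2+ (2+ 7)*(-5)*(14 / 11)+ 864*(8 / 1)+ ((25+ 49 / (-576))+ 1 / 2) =13734321673 / 1996236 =6880.11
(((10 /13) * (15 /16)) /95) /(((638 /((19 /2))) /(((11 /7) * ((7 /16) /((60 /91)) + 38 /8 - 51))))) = -43763 /5404672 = -0.01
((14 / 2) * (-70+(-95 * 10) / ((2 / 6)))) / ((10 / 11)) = -22484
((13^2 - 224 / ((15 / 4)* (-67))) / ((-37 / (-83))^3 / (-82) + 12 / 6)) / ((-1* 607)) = -8005453701694 / 57173953434525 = -0.14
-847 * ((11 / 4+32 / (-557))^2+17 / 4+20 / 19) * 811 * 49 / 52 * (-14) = 278940122057483117 / 2452208096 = 113750591.77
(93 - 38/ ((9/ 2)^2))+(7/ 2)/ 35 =73891/ 810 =91.22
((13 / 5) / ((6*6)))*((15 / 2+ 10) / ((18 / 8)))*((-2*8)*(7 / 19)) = -5096 / 1539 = -3.31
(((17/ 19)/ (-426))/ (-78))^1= 17/ 631332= 0.00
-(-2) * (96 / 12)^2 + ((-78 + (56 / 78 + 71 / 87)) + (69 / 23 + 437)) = 555925 / 1131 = 491.53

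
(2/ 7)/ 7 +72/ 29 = 3586/ 1421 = 2.52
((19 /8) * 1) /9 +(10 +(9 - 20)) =-53 /72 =-0.74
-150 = -150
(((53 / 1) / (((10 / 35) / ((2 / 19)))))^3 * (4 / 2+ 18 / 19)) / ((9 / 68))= 194454800288 / 1172889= 165791.31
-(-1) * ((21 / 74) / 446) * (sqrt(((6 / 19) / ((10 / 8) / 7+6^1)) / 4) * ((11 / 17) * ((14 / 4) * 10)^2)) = 282975 * sqrt(138054) / 1844230516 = 0.06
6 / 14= 3 / 7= 0.43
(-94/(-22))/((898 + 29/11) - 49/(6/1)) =282/58903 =0.00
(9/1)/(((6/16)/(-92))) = -2208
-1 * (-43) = 43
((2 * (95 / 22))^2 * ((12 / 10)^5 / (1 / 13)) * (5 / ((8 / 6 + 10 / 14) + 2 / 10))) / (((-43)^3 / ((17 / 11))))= -0.10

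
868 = 868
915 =915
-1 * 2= -2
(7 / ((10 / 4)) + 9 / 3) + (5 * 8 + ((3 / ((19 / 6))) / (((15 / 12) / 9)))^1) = 4999 / 95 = 52.62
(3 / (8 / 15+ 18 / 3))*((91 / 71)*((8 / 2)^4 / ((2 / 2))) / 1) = 150.66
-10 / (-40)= 0.25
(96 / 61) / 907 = 96 / 55327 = 0.00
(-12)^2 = 144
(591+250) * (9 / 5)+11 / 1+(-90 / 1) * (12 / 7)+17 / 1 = 48563 / 35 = 1387.51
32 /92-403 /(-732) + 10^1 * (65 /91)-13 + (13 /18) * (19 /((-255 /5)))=-94264927 /18031356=-5.23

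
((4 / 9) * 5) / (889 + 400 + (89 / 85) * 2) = 1700 / 987687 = 0.00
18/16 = 9/8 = 1.12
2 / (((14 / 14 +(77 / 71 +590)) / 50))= 3550 / 21019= 0.17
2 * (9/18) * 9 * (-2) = -18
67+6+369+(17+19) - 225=253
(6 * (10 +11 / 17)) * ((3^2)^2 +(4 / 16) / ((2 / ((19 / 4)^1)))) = 1417773 / 272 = 5212.40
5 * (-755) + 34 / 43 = -162291 / 43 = -3774.21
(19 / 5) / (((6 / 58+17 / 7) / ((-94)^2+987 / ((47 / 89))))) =8257837 / 514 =16065.83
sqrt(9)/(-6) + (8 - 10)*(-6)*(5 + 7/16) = 259/4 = 64.75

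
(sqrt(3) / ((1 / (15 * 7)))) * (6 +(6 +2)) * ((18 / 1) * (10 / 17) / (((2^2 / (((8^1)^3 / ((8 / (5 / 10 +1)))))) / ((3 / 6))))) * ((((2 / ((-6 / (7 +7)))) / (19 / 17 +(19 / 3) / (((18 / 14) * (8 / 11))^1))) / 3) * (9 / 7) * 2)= -109734912 * sqrt(3) / 1159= -163991.75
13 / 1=13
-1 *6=-6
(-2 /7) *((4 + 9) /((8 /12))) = -39 /7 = -5.57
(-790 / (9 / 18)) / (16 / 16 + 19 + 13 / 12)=-74.94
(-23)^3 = -12167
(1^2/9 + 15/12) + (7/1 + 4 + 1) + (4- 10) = 265/36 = 7.36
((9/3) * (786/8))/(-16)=-1179/64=-18.42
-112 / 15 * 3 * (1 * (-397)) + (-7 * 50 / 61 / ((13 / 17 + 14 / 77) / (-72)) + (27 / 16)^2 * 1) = 42990381971 / 4606720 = 9332.10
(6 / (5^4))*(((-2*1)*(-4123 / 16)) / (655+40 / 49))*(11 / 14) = 0.01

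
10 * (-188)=-1880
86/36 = 43/18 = 2.39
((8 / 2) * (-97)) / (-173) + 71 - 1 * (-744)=141383 / 173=817.24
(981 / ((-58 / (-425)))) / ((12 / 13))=1806675 / 232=7787.39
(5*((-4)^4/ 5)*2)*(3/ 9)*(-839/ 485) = -429568/ 1455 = -295.24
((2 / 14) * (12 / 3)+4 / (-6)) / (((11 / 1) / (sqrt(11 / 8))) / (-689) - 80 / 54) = 42724890 / 664553267 - 167427 * sqrt(22) / 1329106534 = 0.06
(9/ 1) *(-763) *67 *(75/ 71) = -34506675/ 71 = -486009.51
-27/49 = -0.55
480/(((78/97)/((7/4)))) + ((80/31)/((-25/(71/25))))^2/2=203920575724/195203125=1044.66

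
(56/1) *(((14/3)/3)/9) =784/81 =9.68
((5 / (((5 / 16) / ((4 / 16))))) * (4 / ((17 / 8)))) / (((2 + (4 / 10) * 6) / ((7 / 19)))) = 2240 / 3553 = 0.63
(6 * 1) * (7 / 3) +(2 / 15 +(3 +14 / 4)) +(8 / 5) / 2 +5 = 793 / 30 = 26.43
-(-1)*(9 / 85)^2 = 81 / 7225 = 0.01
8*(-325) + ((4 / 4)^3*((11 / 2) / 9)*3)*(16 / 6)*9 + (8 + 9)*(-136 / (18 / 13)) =-38032 / 9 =-4225.78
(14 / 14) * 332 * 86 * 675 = 19272600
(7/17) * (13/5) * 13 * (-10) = -2366/17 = -139.18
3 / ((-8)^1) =-3 / 8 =-0.38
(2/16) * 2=1/4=0.25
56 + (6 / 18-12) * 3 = 21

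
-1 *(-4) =4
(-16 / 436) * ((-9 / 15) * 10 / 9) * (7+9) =128 / 327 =0.39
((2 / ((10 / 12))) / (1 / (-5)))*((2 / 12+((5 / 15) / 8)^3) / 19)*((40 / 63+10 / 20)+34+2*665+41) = -408383765 / 2757888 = -148.08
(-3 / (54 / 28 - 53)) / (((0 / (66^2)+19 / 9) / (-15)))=-1134 / 2717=-0.42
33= 33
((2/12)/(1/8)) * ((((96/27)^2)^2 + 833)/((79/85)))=2214722260/1554957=1424.30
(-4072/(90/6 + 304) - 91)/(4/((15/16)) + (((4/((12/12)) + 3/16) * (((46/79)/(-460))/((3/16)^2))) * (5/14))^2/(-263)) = -24.32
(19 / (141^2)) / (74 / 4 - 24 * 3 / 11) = 418 / 5228703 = 0.00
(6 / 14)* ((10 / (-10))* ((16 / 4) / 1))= -1.71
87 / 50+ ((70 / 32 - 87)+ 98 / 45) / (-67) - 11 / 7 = 1.40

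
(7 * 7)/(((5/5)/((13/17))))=637/17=37.47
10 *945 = 9450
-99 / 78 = -33 / 26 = -1.27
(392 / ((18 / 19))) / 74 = 1862 / 333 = 5.59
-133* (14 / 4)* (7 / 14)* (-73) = 67963 / 4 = 16990.75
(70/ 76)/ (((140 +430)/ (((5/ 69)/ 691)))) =35/ 206545428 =0.00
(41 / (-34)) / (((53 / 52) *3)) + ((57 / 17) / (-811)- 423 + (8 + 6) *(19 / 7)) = -844844794 / 2192133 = -385.40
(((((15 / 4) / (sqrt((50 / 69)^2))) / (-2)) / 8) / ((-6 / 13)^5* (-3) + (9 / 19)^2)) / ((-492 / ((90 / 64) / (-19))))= -162255041 / 957761175552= -0.00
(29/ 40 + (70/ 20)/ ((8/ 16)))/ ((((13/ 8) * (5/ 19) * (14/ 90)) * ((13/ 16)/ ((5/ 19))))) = 44496/ 1183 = 37.61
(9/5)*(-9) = -81/5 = -16.20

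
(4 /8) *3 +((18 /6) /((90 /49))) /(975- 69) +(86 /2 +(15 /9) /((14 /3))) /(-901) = 249196303 /171424260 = 1.45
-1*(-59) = 59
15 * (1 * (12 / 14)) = 90 / 7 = 12.86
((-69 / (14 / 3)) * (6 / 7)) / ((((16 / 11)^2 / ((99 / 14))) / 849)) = -6315676191 / 175616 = -35962.99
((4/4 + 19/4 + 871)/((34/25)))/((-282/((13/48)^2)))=-0.17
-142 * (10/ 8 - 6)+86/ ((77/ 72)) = 116257/ 154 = 754.92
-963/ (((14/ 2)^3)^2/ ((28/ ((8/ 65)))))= -62595/ 33614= -1.86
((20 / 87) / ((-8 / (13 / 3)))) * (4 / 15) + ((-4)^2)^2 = 200422 / 783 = 255.97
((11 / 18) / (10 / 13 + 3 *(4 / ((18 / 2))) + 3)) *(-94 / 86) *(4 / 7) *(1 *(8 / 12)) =-26884 / 539091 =-0.05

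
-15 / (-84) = 5 / 28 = 0.18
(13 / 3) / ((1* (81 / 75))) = 325 / 81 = 4.01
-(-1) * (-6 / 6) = -1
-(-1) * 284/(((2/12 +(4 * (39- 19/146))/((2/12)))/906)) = 112699152/408673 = 275.77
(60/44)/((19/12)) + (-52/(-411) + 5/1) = 514343/85899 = 5.99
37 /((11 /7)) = 259 /11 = 23.55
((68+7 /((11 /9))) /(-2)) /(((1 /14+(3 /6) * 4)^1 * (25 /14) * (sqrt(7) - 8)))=79478 * sqrt(7) /454575+635824 /454575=1.86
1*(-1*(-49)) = 49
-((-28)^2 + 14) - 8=-806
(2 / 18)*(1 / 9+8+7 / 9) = 0.99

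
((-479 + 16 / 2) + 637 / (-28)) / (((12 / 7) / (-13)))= 179725 / 48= 3744.27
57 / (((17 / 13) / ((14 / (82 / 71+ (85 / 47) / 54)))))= 267053436 / 520081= 513.48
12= 12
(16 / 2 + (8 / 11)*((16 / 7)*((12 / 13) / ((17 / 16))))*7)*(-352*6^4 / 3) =-608587776 / 221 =-2753790.84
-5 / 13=-0.38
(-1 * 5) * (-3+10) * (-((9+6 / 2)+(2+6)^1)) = 700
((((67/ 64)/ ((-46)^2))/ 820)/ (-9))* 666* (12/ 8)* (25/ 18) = -12395/ 133257216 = -0.00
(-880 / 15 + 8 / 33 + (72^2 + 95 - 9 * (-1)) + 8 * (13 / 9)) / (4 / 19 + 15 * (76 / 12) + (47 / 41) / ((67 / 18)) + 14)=27081486296 / 565893801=47.86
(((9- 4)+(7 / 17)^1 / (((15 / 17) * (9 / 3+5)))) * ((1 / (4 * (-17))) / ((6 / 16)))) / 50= -607 / 153000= -0.00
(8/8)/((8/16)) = 2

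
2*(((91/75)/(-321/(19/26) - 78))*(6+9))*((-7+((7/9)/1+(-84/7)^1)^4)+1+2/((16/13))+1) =-15813815159/14171760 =-1115.87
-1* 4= -4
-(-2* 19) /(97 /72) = 2736 /97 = 28.21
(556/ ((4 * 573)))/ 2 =139/ 1146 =0.12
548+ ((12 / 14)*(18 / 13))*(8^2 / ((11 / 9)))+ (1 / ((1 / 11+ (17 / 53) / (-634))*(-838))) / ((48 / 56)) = 51305452143683 / 84089315310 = 610.13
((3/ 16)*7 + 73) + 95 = 2709/ 16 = 169.31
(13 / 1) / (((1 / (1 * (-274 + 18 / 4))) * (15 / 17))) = -119119 / 30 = -3970.63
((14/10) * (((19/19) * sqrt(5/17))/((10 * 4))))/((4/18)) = 63 * sqrt(85)/6800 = 0.09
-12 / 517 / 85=-12 / 43945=-0.00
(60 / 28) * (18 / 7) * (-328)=-88560 / 49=-1807.35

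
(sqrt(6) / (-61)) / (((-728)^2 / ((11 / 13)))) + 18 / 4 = 9 / 2-11 *sqrt(6) / 420277312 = 4.50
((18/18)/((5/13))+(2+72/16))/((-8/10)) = -91/8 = -11.38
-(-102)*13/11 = 120.55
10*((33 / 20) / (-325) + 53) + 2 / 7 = 2412569 / 4550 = 530.23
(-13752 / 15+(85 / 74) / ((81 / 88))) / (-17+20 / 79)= 1083844292 / 19825155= 54.67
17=17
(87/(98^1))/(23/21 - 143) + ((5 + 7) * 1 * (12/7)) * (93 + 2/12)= 79959099/41720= 1916.57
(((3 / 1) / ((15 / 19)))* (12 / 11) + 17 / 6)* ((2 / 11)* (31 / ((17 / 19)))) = 1356467 / 30855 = 43.96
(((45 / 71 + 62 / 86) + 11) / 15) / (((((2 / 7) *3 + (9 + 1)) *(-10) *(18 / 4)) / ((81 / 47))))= -792099 / 272632900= -0.00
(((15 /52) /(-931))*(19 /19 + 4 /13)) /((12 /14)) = -85 /179816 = -0.00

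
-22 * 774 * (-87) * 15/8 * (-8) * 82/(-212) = 455541570/53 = 8595123.96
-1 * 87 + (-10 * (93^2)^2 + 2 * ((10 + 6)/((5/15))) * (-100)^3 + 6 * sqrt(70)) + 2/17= -14348885647/17 + 6 * sqrt(70)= -844052046.68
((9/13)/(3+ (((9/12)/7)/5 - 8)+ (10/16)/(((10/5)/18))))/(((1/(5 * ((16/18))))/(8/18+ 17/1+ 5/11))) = 85.20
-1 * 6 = -6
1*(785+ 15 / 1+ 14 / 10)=4007 / 5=801.40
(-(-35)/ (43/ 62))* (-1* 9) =-19530/ 43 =-454.19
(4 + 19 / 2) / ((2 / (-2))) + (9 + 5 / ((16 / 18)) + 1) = 17 / 8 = 2.12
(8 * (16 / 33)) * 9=384 / 11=34.91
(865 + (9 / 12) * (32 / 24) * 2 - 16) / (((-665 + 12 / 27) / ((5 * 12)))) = -459540 / 5981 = -76.83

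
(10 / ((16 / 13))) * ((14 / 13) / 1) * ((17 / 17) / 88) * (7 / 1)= 0.70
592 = 592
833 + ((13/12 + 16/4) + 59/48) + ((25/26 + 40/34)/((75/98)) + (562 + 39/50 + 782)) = 193320737/88400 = 2186.89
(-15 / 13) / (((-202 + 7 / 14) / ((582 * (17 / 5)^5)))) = 4958140644 / 3274375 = 1514.23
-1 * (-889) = 889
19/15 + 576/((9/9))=8659/15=577.27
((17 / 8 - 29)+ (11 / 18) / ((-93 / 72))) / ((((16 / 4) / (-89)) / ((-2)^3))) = -4867.97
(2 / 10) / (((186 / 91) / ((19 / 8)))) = 1729 / 7440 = 0.23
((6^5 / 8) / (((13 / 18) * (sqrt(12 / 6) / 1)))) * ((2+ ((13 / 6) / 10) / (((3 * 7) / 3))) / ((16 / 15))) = 1865511 * sqrt(2) / 1456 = 1811.97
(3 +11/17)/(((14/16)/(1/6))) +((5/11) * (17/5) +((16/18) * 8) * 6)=58783/1309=44.91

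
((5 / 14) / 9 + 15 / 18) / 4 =55 / 252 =0.22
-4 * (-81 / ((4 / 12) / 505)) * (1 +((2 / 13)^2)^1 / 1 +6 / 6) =167874120 / 169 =993337.99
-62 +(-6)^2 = -26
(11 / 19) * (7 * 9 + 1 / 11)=694 / 19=36.53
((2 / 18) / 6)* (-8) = -4 / 27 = -0.15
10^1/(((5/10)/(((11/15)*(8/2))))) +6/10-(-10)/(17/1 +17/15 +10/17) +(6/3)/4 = 60.30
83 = 83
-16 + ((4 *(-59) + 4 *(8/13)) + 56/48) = -19373/78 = -248.37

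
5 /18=0.28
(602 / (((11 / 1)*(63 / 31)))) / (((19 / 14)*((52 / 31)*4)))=289261 / 97812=2.96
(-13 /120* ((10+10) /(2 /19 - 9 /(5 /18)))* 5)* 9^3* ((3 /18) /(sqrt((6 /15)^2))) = 192375 /1888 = 101.89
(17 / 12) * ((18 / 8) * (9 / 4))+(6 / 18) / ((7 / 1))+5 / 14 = 10183 / 1344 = 7.58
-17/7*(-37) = 629/7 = 89.86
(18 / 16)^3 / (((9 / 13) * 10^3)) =1053 / 512000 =0.00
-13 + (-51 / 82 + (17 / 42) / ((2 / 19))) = -33671 / 3444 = -9.78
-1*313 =-313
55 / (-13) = -55 / 13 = -4.23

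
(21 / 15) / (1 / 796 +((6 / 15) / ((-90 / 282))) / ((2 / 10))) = -0.22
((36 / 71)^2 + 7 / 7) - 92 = -457435 / 5041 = -90.74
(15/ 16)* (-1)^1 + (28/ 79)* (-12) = -6561/ 1264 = -5.19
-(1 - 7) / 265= 6 / 265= 0.02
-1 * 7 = -7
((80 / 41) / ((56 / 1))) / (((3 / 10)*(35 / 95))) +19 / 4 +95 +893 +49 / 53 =1270044593 / 1277724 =993.99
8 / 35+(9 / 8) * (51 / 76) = 20929 / 21280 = 0.98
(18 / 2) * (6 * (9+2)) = 594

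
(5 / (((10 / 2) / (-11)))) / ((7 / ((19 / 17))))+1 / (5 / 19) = 1216 / 595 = 2.04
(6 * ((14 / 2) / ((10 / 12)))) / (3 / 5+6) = 84 / 11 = 7.64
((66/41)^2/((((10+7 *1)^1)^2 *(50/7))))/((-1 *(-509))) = 15246/6181919525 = 0.00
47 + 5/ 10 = 95/ 2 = 47.50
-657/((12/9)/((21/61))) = -41391/244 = -169.64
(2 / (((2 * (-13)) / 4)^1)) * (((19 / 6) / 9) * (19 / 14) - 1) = 395 / 2457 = 0.16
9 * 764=6876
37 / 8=4.62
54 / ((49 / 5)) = 270 / 49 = 5.51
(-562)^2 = 315844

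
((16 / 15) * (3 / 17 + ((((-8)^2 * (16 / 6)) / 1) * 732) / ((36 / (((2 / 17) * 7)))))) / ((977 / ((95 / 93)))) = 132931600 / 41705199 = 3.19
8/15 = 0.53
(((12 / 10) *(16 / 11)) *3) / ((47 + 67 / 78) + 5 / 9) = 67392 / 623095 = 0.11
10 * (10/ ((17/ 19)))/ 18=950/ 153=6.21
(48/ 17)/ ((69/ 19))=304/ 391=0.78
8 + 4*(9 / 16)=41 / 4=10.25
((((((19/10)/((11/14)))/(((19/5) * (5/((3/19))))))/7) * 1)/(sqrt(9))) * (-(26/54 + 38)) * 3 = -1039/9405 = -0.11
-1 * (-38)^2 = -1444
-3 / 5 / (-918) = 1 / 1530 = 0.00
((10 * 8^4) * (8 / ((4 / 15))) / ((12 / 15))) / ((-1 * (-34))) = 45176.47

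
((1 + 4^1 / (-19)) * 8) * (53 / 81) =2120 / 513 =4.13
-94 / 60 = -47 / 30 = -1.57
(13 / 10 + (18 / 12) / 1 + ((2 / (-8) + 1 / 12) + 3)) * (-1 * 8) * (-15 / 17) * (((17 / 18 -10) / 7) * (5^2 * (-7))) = 1377350 / 153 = 9002.29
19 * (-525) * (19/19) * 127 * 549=-695486925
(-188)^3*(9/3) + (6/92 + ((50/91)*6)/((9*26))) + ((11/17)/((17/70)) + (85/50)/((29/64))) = -136371725937127921/6841158870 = -19934009.50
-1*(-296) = 296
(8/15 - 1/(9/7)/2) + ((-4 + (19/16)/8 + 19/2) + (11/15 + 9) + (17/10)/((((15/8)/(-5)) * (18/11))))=220421/17280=12.76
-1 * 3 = -3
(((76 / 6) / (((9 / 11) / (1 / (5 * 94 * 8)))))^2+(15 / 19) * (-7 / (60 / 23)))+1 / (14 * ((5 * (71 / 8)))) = -51502925995597 / 24330622276800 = -2.12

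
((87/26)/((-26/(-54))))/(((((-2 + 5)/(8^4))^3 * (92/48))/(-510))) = -18294499096657920/3887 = -4706585823683.54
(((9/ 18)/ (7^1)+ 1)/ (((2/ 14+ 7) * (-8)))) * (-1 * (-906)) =-1359/ 80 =-16.99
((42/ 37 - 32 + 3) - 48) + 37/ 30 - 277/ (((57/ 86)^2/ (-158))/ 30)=399211812533/ 133570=2988783.50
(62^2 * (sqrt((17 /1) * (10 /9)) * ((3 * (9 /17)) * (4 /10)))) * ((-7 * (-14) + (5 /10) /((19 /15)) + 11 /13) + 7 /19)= 1702365372 * sqrt(170) /20995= 1057210.23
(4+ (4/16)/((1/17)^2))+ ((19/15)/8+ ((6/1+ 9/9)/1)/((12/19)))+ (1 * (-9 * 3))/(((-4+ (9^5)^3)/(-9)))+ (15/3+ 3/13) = 5956306916818898879/64238033213529240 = 92.72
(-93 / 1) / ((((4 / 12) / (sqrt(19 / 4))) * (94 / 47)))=-279 * sqrt(19) / 4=-304.03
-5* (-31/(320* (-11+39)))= 31/1792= 0.02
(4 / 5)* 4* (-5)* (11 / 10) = -17.60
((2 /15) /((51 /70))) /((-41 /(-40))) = 1120 /6273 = 0.18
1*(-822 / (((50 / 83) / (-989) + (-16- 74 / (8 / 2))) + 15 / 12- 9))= 89967352 / 4624301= 19.46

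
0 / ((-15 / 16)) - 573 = -573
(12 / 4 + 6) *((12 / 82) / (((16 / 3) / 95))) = 23.46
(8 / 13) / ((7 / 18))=1.58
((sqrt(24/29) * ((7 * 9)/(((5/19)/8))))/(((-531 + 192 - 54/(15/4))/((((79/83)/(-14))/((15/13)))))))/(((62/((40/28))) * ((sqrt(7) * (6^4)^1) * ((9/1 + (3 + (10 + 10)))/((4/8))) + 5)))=-41080 * sqrt(174)/779768179685542103 + 681467904 * sqrt(1218)/779768179685542103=0.00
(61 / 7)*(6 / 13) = 366 / 91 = 4.02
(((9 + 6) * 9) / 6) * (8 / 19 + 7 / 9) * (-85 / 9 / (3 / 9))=-87125 / 114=-764.25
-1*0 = 0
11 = 11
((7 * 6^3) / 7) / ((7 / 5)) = 1080 / 7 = 154.29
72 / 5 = 14.40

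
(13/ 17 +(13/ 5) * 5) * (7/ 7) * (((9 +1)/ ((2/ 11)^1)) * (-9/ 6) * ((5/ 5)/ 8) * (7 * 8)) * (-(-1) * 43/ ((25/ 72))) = -83675592/ 85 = -984418.73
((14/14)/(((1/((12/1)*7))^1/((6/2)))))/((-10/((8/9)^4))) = -57344/3645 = -15.73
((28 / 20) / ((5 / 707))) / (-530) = -4949 / 13250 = -0.37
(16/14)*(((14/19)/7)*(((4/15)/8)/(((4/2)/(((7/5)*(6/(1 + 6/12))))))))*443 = 7088/1425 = 4.97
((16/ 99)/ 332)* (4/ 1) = 16/ 8217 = 0.00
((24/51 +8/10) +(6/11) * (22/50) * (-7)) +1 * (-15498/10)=-658839/425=-1550.21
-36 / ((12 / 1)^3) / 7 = -0.00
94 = 94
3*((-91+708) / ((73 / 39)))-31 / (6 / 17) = 901.06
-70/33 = -2.12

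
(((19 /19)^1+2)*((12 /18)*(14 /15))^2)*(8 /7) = 896 /675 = 1.33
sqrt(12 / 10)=sqrt(30) / 5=1.10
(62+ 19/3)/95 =41/57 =0.72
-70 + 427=357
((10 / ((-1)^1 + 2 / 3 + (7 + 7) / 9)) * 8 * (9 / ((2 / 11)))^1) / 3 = 1080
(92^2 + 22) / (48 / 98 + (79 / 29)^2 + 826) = 349699574 / 34364627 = 10.18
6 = 6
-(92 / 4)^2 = -529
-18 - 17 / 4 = -89 / 4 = -22.25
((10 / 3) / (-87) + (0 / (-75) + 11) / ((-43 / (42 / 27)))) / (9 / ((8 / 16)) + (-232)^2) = -272 / 33570487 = -0.00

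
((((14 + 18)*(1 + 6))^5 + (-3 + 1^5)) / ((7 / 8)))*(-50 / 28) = -1150917017595.92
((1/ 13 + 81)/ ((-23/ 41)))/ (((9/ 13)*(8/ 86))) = -929101/ 414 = -2244.21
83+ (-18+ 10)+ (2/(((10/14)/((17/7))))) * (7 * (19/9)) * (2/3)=19169/135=141.99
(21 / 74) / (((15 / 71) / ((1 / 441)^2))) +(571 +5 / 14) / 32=5873388007 / 328950720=17.85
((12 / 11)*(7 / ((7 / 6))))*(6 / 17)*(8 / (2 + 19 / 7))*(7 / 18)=3136 / 2057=1.52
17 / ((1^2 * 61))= 17 / 61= 0.28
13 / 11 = 1.18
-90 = -90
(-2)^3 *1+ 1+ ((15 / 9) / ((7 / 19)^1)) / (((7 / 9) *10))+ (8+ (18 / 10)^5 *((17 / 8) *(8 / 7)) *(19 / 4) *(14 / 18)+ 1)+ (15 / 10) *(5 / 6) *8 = 111547197 / 612500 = 182.12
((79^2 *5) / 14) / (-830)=-6241 / 2324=-2.69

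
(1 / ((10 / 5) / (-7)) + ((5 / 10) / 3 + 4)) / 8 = 1 / 12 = 0.08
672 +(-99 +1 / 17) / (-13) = 150194 / 221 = 679.61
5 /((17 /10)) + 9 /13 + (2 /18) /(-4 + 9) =36356 /9945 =3.66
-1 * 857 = -857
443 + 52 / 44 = 4886 / 11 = 444.18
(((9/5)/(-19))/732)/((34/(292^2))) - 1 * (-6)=559116/98515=5.68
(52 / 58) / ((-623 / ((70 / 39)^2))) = -1400 / 301977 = -0.00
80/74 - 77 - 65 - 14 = -5732/37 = -154.92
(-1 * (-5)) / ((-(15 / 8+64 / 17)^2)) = -92480 / 588289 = -0.16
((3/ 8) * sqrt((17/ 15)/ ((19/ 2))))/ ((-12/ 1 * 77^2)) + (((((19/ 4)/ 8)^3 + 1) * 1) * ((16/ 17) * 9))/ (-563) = -20979/ 1153024 - sqrt(9690)/ 54072480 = -0.02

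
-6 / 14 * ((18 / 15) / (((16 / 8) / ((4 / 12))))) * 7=-3 / 5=-0.60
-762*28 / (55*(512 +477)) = -21336 / 54395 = -0.39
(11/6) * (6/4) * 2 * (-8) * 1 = -44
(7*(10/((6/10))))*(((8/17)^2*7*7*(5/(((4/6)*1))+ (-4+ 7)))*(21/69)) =26891200/6647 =4045.61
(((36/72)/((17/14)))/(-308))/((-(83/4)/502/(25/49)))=12550/760529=0.02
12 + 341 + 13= 366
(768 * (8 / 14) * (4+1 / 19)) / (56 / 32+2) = 45056 / 95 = 474.27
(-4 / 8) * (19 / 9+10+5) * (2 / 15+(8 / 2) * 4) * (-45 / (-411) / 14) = -1331 / 1233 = -1.08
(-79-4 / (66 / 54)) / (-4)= 905 / 44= 20.57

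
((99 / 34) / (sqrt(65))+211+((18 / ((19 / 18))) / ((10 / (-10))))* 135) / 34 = -39731 / 646+99* sqrt(65) / 75140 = -61.49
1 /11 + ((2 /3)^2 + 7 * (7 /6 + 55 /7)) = 12613 /198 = 63.70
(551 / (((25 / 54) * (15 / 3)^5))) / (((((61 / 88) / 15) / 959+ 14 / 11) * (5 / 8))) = 0.48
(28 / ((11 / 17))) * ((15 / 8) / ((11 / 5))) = 8925 / 242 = 36.88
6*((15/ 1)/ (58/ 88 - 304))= -440/ 1483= -0.30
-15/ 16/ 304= -15/ 4864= -0.00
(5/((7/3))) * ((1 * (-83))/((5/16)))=-3984/7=-569.14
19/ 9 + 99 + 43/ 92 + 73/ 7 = 649193/ 5796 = 112.01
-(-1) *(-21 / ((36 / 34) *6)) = -119 / 36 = -3.31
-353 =-353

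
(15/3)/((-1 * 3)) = -5/3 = -1.67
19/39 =0.49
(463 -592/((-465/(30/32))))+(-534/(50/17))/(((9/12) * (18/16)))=249.01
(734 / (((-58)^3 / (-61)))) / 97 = 22387 / 9462932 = 0.00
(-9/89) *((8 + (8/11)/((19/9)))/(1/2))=-1.69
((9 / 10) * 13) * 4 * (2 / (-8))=-117 / 10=-11.70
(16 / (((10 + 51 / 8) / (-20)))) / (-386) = 1280 / 25283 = 0.05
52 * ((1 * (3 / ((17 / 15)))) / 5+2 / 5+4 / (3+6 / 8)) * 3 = 26468 / 85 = 311.39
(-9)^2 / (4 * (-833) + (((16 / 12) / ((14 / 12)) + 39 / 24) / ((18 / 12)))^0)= -81 / 3331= -0.02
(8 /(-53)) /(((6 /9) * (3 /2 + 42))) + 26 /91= 3018 /10759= 0.28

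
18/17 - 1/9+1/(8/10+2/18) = 12830/6273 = 2.05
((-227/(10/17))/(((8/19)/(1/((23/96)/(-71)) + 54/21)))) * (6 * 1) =5201904987/3220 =1615498.44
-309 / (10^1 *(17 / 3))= -5.45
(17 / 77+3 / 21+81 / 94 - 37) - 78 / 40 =-390073 / 10340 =-37.72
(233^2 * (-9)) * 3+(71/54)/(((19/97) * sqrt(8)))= -1465803+6887 * sqrt(2)/4104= -1465800.63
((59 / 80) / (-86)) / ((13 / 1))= -0.00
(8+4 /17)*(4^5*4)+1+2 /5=2867319 /85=33733.16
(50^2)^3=15625000000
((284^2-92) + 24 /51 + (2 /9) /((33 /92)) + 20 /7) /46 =1423756480 /812889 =1751.48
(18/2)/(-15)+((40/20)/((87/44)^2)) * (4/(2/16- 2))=-38405/22707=-1.69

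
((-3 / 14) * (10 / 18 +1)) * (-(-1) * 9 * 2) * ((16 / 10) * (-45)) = 432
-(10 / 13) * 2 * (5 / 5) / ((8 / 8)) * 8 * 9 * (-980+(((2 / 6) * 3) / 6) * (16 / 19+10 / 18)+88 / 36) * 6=160437280 / 247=649543.64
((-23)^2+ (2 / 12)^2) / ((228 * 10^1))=3809 / 16416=0.23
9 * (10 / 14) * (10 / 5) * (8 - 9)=-90 / 7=-12.86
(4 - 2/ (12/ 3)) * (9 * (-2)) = -63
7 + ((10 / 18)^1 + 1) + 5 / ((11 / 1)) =892 / 99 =9.01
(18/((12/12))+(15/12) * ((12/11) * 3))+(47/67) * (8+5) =23002/737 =31.21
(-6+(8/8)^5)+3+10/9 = -8/9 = -0.89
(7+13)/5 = 4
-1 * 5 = -5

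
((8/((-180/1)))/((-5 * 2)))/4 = 1/900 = 0.00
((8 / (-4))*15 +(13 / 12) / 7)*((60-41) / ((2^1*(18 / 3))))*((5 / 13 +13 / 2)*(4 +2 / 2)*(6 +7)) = -42631535 / 2016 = -21146.59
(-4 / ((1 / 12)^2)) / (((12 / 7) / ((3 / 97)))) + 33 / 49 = -46191 / 4753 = -9.72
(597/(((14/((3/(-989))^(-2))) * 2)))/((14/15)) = 973230395/392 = 2482730.60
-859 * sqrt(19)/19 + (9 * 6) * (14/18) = -155.07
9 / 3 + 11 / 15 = 56 / 15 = 3.73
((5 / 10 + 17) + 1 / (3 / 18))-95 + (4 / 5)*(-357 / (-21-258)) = -70.48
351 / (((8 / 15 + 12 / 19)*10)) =20007 / 664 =30.13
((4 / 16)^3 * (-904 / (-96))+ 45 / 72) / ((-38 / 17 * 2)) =-10081 / 58368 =-0.17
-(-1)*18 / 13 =1.38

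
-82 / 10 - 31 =-196 / 5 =-39.20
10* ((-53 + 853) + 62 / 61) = 8010.16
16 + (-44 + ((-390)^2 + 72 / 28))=1064522 / 7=152074.57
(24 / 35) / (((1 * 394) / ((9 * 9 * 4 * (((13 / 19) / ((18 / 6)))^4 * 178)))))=244025184 / 898563295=0.27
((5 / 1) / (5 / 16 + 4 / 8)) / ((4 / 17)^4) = 417605 / 208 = 2007.72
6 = 6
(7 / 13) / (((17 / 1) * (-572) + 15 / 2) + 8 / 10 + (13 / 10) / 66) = -4620 / 83360537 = -0.00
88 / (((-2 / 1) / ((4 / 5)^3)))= -2816 / 125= -22.53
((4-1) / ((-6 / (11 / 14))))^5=-161051 / 17210368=-0.01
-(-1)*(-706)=-706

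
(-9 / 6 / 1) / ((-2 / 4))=3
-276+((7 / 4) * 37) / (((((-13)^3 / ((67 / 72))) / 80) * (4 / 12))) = -3724997 / 13182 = -282.58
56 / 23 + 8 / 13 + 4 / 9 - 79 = -203185 / 2691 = -75.51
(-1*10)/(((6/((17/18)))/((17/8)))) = -1445/432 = -3.34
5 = 5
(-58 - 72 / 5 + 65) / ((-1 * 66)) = 37 / 330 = 0.11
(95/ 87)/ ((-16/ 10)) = -0.68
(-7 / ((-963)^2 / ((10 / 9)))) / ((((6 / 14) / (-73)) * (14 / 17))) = 0.00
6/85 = 0.07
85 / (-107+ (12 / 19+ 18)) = -1615 / 1679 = -0.96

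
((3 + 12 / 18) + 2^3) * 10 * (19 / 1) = 6650 / 3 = 2216.67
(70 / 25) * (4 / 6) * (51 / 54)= 238 / 135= 1.76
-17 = -17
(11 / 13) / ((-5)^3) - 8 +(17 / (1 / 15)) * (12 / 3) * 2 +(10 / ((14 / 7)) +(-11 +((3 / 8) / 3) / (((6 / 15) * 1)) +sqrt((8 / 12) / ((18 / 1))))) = sqrt(3) / 9 +52683949 / 26000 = 2026.50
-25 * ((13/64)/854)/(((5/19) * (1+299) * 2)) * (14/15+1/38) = -7111/196761600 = -0.00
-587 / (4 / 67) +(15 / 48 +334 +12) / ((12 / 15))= -9399.36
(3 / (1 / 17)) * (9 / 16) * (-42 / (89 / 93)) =-896427 / 712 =-1259.03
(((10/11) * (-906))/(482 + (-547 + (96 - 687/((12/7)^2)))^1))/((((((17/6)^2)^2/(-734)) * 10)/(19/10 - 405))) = 83378350480896/44710044115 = 1864.87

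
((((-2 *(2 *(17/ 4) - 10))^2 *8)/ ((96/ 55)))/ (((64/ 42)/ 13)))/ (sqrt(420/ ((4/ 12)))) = 429 *sqrt(35)/ 256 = 9.91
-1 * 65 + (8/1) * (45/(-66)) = -775/11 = -70.45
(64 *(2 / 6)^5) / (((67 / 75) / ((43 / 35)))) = 13760 / 37989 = 0.36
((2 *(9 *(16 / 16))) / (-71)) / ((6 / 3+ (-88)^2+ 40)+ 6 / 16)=-144 / 4422661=-0.00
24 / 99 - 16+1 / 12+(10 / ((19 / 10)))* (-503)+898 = -4426727 / 2508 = -1765.04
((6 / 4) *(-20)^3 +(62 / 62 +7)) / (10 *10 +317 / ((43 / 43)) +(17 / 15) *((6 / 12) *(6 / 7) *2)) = -419720 / 14629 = -28.69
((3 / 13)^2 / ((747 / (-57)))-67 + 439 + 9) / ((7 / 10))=53442300 / 98189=544.28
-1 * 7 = -7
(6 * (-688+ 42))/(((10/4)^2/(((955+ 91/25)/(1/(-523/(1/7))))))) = 1360313611104/625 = 2176501777.77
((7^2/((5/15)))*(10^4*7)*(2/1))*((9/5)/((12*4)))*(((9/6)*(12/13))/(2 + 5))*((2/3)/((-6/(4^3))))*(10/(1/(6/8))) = -105840000/13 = -8141538.46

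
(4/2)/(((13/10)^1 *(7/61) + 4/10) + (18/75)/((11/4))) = 67100/21353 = 3.14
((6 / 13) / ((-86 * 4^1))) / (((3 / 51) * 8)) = -51 / 17888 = -0.00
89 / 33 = 2.70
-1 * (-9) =9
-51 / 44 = -1.16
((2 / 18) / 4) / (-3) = -1 / 108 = -0.01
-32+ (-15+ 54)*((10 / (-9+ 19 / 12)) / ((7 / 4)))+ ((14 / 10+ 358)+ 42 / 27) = 8379869 / 28035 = 298.91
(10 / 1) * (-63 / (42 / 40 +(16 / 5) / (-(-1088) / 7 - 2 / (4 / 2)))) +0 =-1945800 / 3307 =-588.39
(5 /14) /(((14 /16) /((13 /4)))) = 65 /49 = 1.33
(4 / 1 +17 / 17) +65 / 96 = 545 / 96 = 5.68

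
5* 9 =45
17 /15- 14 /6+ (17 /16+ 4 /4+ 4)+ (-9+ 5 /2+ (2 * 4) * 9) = 5629 /80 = 70.36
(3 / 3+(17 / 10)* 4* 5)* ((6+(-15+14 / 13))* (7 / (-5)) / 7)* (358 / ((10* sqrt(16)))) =129059 / 260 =496.38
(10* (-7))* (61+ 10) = -4970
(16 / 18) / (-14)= -0.06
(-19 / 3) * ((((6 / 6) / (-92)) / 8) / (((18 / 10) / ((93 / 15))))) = 589 / 19872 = 0.03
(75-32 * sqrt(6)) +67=142-32 * sqrt(6)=63.62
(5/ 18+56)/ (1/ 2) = 1013/ 9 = 112.56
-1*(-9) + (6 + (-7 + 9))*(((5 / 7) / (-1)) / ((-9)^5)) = 3720127 / 413343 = 9.00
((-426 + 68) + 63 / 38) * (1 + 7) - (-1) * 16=-53860 / 19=-2834.74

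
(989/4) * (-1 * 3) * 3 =-8901/4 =-2225.25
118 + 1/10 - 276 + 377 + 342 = 5611/10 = 561.10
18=18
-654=-654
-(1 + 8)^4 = -6561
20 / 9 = 2.22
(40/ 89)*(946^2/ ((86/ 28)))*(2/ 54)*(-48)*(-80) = 14918041600/ 801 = 18624271.66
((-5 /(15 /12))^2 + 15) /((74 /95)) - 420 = -28135 /74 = -380.20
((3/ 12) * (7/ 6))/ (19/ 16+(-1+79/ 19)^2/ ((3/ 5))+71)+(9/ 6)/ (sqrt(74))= 0.18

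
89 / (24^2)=89 / 576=0.15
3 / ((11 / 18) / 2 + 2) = 108 / 83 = 1.30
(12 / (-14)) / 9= -2 / 21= -0.10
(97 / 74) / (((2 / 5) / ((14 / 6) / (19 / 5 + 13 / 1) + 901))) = 15733885 / 5328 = 2953.06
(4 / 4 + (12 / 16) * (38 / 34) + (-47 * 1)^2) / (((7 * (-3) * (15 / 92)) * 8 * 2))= -3457751 / 85680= -40.36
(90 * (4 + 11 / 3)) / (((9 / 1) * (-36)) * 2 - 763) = -690 / 1411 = -0.49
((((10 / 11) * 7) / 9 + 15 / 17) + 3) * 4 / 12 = 7724 / 5049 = 1.53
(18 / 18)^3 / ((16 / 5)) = 5 / 16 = 0.31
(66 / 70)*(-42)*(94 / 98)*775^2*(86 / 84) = -8011496625 / 343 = -23357133.02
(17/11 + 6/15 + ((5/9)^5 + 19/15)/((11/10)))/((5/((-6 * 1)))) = -20428526/5412825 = -3.77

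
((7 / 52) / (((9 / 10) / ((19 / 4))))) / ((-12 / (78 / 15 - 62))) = 3.36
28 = 28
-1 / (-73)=1 / 73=0.01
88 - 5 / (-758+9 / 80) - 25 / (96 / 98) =181851569 / 2910288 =62.49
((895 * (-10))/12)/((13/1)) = -4475/78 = -57.37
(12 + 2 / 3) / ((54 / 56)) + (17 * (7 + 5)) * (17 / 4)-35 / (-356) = 25382431 / 28836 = 880.23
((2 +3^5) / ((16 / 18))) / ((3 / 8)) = 735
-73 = -73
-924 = -924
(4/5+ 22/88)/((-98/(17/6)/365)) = -11.08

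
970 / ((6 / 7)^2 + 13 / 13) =9506 / 17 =559.18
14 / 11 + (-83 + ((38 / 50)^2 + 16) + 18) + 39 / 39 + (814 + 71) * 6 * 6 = 218720221 / 6875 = 31813.85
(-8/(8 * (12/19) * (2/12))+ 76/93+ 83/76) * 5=-37.95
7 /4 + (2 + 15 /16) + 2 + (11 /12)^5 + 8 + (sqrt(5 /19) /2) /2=sqrt(95) /76 + 3815771 /248832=15.46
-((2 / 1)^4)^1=-16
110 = 110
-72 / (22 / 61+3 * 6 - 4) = -366 / 73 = -5.01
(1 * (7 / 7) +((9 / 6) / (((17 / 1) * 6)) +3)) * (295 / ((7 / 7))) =80535 / 68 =1184.34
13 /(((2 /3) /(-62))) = -1209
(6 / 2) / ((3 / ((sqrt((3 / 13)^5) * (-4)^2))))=144 * sqrt(39) / 2197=0.41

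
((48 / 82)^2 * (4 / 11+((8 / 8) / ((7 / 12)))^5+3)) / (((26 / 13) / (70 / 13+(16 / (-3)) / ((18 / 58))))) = -445216753984 / 12120351243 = -36.73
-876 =-876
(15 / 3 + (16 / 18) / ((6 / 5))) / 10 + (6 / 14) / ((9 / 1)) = 235 / 378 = 0.62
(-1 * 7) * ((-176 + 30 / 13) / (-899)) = -1.35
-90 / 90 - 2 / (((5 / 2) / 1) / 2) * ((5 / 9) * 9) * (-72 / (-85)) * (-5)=559 / 17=32.88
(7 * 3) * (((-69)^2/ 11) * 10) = 999810/ 11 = 90891.82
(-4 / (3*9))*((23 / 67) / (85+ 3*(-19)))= -23 / 12663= -0.00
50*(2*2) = 200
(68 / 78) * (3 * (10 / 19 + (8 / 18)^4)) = 1.48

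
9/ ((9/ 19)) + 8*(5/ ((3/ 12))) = 179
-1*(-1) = 1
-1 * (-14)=14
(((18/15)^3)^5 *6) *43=121307726020608/30517578125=3975.01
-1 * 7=-7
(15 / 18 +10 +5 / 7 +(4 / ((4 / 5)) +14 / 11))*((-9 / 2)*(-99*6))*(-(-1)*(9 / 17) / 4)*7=6001857 / 136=44131.30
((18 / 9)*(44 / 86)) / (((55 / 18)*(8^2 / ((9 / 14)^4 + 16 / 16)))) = 404793 / 66075520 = 0.01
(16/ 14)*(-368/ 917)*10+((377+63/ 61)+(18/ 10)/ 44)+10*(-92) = -546.51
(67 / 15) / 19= 67 / 285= 0.24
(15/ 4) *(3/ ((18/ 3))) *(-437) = -6555/ 8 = -819.38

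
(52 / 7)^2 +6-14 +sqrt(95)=sqrt(95) +2312 / 49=56.93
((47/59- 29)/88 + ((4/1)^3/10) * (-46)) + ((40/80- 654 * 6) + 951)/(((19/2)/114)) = -116705518/3245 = -35964.72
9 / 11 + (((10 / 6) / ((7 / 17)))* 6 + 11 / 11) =2010 / 77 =26.10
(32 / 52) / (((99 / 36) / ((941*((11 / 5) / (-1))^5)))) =-440869792 / 40625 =-10852.18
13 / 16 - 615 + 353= -4179 / 16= -261.19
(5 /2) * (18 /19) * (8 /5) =72 /19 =3.79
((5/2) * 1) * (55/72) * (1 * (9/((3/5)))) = 1375/48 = 28.65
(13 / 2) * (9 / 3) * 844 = 16458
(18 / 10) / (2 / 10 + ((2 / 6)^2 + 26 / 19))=1539 / 1436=1.07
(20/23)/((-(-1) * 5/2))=8/23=0.35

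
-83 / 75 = -1.11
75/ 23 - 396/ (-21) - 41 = -3040/ 161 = -18.88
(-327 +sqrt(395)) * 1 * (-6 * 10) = 19620-60 * sqrt(395) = 18427.52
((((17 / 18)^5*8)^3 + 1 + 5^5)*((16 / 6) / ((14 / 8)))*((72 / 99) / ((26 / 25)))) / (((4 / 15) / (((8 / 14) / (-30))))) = -1101345662572341833225 / 4328037487761616629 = -254.47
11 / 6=1.83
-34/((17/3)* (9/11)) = -22/3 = -7.33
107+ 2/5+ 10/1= 587/5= 117.40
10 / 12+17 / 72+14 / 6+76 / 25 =6.44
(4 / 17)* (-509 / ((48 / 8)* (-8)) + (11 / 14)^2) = 26393 / 9996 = 2.64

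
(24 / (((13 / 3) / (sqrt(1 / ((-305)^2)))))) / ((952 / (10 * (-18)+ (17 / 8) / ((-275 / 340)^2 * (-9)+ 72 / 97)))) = -32028814 / 9307235735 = -0.00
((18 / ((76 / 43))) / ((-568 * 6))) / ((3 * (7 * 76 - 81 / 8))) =-0.00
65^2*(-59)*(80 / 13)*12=-18408000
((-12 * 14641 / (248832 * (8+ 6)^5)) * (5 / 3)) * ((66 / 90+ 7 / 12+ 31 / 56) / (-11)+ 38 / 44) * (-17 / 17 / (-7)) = -8530379 / 39345379540992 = -0.00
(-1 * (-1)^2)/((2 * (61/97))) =-97/122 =-0.80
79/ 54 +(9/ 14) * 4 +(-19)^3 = -6854.97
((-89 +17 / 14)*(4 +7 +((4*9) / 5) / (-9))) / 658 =-62679 / 46060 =-1.36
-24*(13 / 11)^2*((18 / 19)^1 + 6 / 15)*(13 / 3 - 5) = 346112 / 11495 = 30.11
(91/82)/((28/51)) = 663/328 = 2.02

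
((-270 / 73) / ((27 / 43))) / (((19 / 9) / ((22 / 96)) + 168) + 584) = -1419 / 183376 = -0.01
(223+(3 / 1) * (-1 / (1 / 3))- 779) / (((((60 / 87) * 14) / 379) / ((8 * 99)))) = -122956317 / 7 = -17565188.14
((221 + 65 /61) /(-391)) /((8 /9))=-60957 /95404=-0.64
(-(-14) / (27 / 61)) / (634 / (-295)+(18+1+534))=251930 / 4387527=0.06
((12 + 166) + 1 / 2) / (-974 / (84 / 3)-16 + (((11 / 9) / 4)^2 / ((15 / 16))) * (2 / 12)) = -9108855 / 2590748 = -3.52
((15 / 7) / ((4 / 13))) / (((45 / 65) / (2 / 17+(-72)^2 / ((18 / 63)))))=182521.18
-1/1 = -1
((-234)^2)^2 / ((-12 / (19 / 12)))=-395598411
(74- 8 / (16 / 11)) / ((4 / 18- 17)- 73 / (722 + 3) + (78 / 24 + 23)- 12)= -26.06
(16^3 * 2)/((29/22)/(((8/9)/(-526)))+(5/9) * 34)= -6488064/602827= -10.76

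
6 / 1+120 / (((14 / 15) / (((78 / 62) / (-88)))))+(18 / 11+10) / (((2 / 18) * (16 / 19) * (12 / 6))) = 66.34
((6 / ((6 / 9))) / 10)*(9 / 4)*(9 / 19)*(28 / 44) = 5103 / 8360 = 0.61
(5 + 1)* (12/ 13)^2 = 864/ 169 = 5.11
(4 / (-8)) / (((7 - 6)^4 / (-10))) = 5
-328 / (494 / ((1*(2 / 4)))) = -82 / 247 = -0.33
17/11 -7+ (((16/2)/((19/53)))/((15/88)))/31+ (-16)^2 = 24759692/97185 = 254.77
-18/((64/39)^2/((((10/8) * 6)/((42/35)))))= -342225/8192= -41.78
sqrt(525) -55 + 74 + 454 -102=5 * sqrt(21) + 371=393.91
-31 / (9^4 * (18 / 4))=-62 / 59049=-0.00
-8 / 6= -4 / 3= -1.33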